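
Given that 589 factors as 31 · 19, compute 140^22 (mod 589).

Mod 31: 140 ≡ 16; 16^22 ≡ 8 (mod 31).
Mod 19: 140 ≡ 7; by Fermat, exponent reduces to 22 mod 18 = 4; 7^4 ≡ 7 (mod 19).
Combine by CRT: x ≡ 8 (mod 31), x ≡ 7 (mod 19) ⇒ x ≡ 349 (mod 589).

349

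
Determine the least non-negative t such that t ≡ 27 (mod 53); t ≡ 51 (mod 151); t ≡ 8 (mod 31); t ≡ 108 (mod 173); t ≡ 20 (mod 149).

3810957077

The moduli are pairwise coprime; N = 53·151·31·173·149 = 6395093261.
N/53 = 120662137; 120662137 ≡ 5 (mod 53); 5·32 ≡ 1, so inverse 32.
N/151 = 42351611; 42351611 ≡ 37 (mod 151); 37·49 ≡ 1, so inverse 49.
N/31 = 206293331; 206293331 ≡ 18 (mod 31); 18·19 ≡ 1, so inverse 19.
N/173 = 36965857; 36965857 ≡ 82 (mod 173); 82·19 ≡ 1, so inverse 19.
N/149 = 42920089; 42920089 ≡ 43 (mod 149); 43·52 ≡ 1, so inverse 52.
t ≡ 27·120662137·32 + 51·42351611·49 + 8·206293331·19 + 108·36965857·19 + 20·42920089·52 = 361936179693.
361936179693 mod 6395093261 = 3810957077.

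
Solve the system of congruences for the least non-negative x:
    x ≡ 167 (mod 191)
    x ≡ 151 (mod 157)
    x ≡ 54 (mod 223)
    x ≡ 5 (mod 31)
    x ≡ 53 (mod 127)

11343306043

The moduli are pairwise coprime; N = 191·157·223·31·127 = 26327116637.
N/191 = 137838307; 137838307 ≡ 101 (mod 191); 101·87 ≡ 1, so inverse 87.
N/157 = 167688641; 167688641 ≡ 81 (mod 157); 81·126 ≡ 1, so inverse 126.
N/223 = 118058819; 118058819 ≡ 166 (mod 223); 166·133 ≡ 1, so inverse 133.
N/31 = 849261827; 849261827 ≡ 25 (mod 31); 25·5 ≡ 1, so inverse 5.
N/127 = 207300131; 207300131 ≡ 63 (mod 127); 63·125 ≡ 1, so inverse 125.
x ≡ 167·137838307·87 + 151·167688641·126 + 54·118058819·133 + 5·849261827·5 + 53·207300131·125 = 7435590197677.
7435590197677 mod 26327116637 = 11343306043.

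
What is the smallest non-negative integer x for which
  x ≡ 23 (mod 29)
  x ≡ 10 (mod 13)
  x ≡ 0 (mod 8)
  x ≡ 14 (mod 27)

From x ≡ 23 (mod 29) write x = 23 + 29t. Substituting into x ≡ 10 (mod 13) gives 29t ≡ 0 (mod 13), and since 3⁻¹ ≡ 9 (mod 13), t ≡ 0. Hence x ≡ 23 + 29·0 = 23 (mod 377).
From x ≡ 23 (mod 377) write x = 23 + 377t. Substituting into x ≡ 0 (mod 8) gives 377t ≡ 1 (mod 8), and since 1⁻¹ ≡ 1 (mod 8), t ≡ 1. Hence x ≡ 23 + 377·1 = 400 (mod 3016).
From x ≡ 400 (mod 3016) write x = 400 + 3016t. Substituting into x ≡ 14 (mod 27) gives 3016t ≡ 19 (mod 27), and since 19⁻¹ ≡ 10 (mod 27), t ≡ 1. Hence x ≡ 400 + 3016·1 = 3416 (mod 81432).

3416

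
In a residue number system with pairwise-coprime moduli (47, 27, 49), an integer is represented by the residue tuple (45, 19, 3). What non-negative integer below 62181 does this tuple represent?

Combine the congruences pairwise.
From x ≡ 45 (mod 47) write x = 45 + 47t. Substituting into x ≡ 19 (mod 27) gives 47t ≡ 1 (mod 27), and since 20⁻¹ ≡ 23 (mod 27), t ≡ 23. Hence x ≡ 45 + 47·23 = 1126 (mod 1269).
From x ≡ 1126 (mod 1269) write x = 1126 + 1269t. Substituting into x ≡ 3 (mod 49) gives 1269t ≡ 4 (mod 49), and since 44⁻¹ ≡ 39 (mod 49), t ≡ 9. Hence x ≡ 1126 + 1269·9 = 12547 (mod 62181).

12547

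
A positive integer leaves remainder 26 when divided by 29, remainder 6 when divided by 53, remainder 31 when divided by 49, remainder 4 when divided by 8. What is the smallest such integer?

Combine the congruences pairwise.
From m ≡ 26 (mod 29) write m = 26 + 29t. Substituting into m ≡ 6 (mod 53) gives 29t ≡ 33 (mod 53), and since 29⁻¹ ≡ 11 (mod 53), t ≡ 45. Hence m ≡ 26 + 29·45 = 1331 (mod 1537).
From m ≡ 1331 (mod 1537) write m = 1331 + 1537t. Substituting into m ≡ 31 (mod 49) gives 1537t ≡ 23 (mod 49), and since 18⁻¹ ≡ 30 (mod 49), t ≡ 4. Hence m ≡ 1331 + 1537·4 = 7479 (mod 75313).
From m ≡ 7479 (mod 75313) write m = 7479 + 75313t. Substituting into m ≡ 4 (mod 8) gives 75313t ≡ 5 (mod 8), and since 1⁻¹ ≡ 1 (mod 8), t ≡ 5. Hence m ≡ 7479 + 75313·5 = 384044 (mod 602504).

384044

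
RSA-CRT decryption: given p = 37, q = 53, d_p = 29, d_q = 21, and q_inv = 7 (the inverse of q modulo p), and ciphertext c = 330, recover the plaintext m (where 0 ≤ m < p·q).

601

m₁ = c^(d_p) mod p: c ≡ 34 (mod 37), and 34^29 mod 37 = 9.
m₂ = c^(d_q) mod q: c ≡ 12 (mod 53), and 12^21 mod 53 = 18.
h = q_inv·(m₁ − m₂) mod p = 7·(9 − 18) mod 37 = 11.
m = m₂ + h·q = 18 + 11·53 = 601.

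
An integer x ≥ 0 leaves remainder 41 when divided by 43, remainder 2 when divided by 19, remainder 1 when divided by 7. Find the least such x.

3137

The moduli are pairwise coprime; N = 43·19·7 = 5719.
N/43 = 133; 133 ≡ 4 (mod 43); 4·11 ≡ 1, so inverse 11.
N/19 = 301; 301 ≡ 16 (mod 19); 16·6 ≡ 1, so inverse 6.
N/7 = 817; 817 ≡ 5 (mod 7); 5·3 ≡ 1, so inverse 3.
x ≡ 41·133·11 + 2·301·6 + 1·817·3 = 66046.
66046 mod 5719 = 3137.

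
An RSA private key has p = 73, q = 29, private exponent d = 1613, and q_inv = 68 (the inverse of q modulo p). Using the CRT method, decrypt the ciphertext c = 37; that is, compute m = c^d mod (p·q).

1953

d_p = d mod (p−1) = 1613 mod 72 = 29; d_q = d mod (q−1) = 17.
m₁ = c^(d_p) mod p: c ≡ 37 (mod 73), and 37^29 mod 73 = 55.
m₂ = c^(d_q) mod q: c ≡ 8 (mod 29), and 8^17 mod 29 = 10.
h = q_inv·(m₁ − m₂) mod p = 68·(55 − 10) mod 73 = 67.
m = m₂ + h·q = 10 + 67·29 = 1953.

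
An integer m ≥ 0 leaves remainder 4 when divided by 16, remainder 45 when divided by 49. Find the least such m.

Combine the congruences pairwise.
From m ≡ 4 (mod 16) write m = 4 + 16t. Substituting into m ≡ 45 (mod 49) gives 16t ≡ 41 (mod 49), and since 16⁻¹ ≡ 46 (mod 49), t ≡ 24. Hence m ≡ 4 + 16·24 = 388 (mod 784).

388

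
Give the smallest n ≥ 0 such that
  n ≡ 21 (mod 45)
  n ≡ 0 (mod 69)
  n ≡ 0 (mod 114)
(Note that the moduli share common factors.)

gcd(45, 69) = 3 and 3 | (0 − 21), so the pair is consistent; merging gives n ≡ 966 (mod 1035), where 1035 = lcm(45, 69).
gcd(1035, 114) = 3 and 3 | (0 − 966), so the pair is consistent; merging gives n ≡ 34086 (mod 39330), where 39330 = lcm(1035, 114).
The solution is unique modulo lcm(45, 69, 114) = 39330.

34086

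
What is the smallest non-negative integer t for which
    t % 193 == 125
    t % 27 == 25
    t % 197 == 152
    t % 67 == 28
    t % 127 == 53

The moduli are pairwise coprime; N = 193·27·197·67·127 = 8735058603.
N/193 = 45259371; 45259371 ≡ 99 (mod 193); 99·39 ≡ 1, so inverse 39.
N/27 = 323520689; 323520689 ≡ 20 (mod 27); 20·23 ≡ 1, so inverse 23.
N/197 = 44340399; 44340399 ≡ 33 (mod 197); 33·6 ≡ 1, so inverse 6.
N/67 = 130374009; 130374009 ≡ 49 (mod 67); 49·26 ≡ 1, so inverse 26.
N/127 = 68779989; 68779989 ≡ 91 (mod 127); 91·67 ≡ 1, so inverse 67.
t ≡ 125·45259371·39 + 25·323520689·23 + 152·44340399·6 + 28·130374009·26 + 53·68779989·67 = 786252293179.
786252293179 mod 8735058603 = 97018909.

97018909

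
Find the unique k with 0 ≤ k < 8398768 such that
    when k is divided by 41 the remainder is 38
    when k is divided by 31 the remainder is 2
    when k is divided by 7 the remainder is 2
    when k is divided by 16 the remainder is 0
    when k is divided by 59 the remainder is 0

7002592

The moduli are pairwise coprime; N = 41·31·7·16·59 = 8398768.
N/41 = 204848; 204848 ≡ 12 (mod 41); 12·24 ≡ 1, so inverse 24.
N/31 = 270928; 270928 ≡ 19 (mod 31); 19·18 ≡ 1, so inverse 18.
N/7 = 1199824; 1199824 ≡ 3 (mod 7); 3·5 ≡ 1, so inverse 5.
N/16 = 524923; 524923 ≡ 11 (mod 16); 11·3 ≡ 1, so inverse 3.
N/59 = 142352; 142352 ≡ 44 (mod 59); 44·55 ≡ 1, so inverse 55.
k ≡ 38·204848·24 + 2·270928·18 + 2·1199824·5 + 0·524923·3 + 0·142352·55 = 208573024.
208573024 mod 8398768 = 7002592.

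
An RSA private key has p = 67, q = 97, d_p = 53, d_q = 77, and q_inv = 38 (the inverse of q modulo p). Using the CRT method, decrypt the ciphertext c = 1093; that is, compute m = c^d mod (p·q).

m₁ = c^(d_p) mod p: c ≡ 21 (mod 67), and 21^53 mod 67 = 54.
m₂ = c^(d_q) mod q: c ≡ 26 (mod 97), and 26^77 mod 97 = 7.
h = q_inv·(m₁ − m₂) mod p = 38·(54 − 7) mod 67 = 44.
m = m₂ + h·q = 7 + 44·97 = 4275.

4275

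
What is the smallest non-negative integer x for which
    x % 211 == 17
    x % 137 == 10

12888

From x ≡ 17 (mod 211) write x = 17 + 211t. Substituting into x ≡ 10 (mod 137) gives 211t ≡ 130 (mod 137), and since 74⁻¹ ≡ 50 (mod 137), t ≡ 61. Hence x ≡ 17 + 211·61 = 12888 (mod 28907).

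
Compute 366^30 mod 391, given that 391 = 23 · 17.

72

Mod 23: 366 ≡ 21; by Fermat, exponent reduces to 30 mod 22 = 8; 21^8 ≡ 3 (mod 23).
Mod 17: 366 ≡ 9; by Fermat, exponent reduces to 30 mod 16 = 14; 9^14 ≡ 4 (mod 17).
Combine by CRT: x ≡ 3 (mod 23), x ≡ 4 (mod 17) ⇒ x ≡ 72 (mod 391).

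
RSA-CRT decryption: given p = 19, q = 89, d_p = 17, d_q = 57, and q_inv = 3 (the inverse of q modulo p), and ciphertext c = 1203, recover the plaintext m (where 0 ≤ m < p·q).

206

m₁ = c^(d_p) mod p: c ≡ 6 (mod 19), and 6^17 mod 19 = 16.
m₂ = c^(d_q) mod q: c ≡ 46 (mod 89), and 46^57 mod 89 = 28.
h = q_inv·(m₁ − m₂) mod p = 3·(16 − 28) mod 19 = 2.
m = m₂ + h·q = 28 + 2·89 = 206.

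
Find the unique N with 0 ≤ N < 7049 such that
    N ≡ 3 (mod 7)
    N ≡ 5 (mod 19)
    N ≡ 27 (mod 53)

822

From N ≡ 3 (mod 7) write N = 3 + 7t. Substituting into N ≡ 5 (mod 19) gives 7t ≡ 2 (mod 19), and since 7⁻¹ ≡ 11 (mod 19), t ≡ 3. Hence N ≡ 3 + 7·3 = 24 (mod 133).
From N ≡ 24 (mod 133) write N = 24 + 133t. Substituting into N ≡ 27 (mod 53) gives 133t ≡ 3 (mod 53), and since 27⁻¹ ≡ 2 (mod 53), t ≡ 6. Hence N ≡ 24 + 133·6 = 822 (mod 7049).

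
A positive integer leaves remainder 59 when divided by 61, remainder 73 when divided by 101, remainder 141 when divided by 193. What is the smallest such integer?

766158

From N ≡ 59 (mod 61) write N = 59 + 61t. Substituting into N ≡ 73 (mod 101) gives 61t ≡ 14 (mod 101), and since 61⁻¹ ≡ 53 (mod 101), t ≡ 35. Hence N ≡ 59 + 61·35 = 2194 (mod 6161).
From N ≡ 2194 (mod 6161) write N = 2194 + 6161t. Substituting into N ≡ 141 (mod 193) gives 6161t ≡ 70 (mod 193), and since 178⁻¹ ≡ 90 (mod 193), t ≡ 124. Hence N ≡ 2194 + 6161·124 = 766158 (mod 1189073).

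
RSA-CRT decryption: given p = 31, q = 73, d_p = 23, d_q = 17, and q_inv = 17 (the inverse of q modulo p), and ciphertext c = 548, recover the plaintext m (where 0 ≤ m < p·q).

513

m₁ = c^(d_p) mod p: c ≡ 21 (mod 31), and 21^23 mod 31 = 17.
m₂ = c^(d_q) mod q: c ≡ 37 (mod 73), and 37^17 mod 73 = 2.
h = q_inv·(m₁ − m₂) mod p = 17·(17 − 2) mod 31 = 7.
m = m₂ + h·q = 2 + 7·73 = 513.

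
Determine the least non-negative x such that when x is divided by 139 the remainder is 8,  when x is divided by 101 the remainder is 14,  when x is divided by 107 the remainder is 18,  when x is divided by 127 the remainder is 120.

160584762

The moduli are pairwise coprime; N = 139·101·107·127 = 190775971.
N/139 = 1372489; 1372489 ≡ 3 (mod 139); 3·93 ≡ 1, so inverse 93.
N/101 = 1888871; 1888871 ≡ 70 (mod 101); 70·13 ≡ 1, so inverse 13.
N/107 = 1782953; 1782953 ≡ 12 (mod 107); 12·9 ≡ 1, so inverse 9.
N/127 = 1502173; 1502173 ≡ 17 (mod 127); 17·15 ≡ 1, so inverse 15.
x ≡ 8·1372489·93 + 14·1888871·13 + 18·1782953·9 + 120·1502173·15 = 4357656124.
4357656124 mod 190775971 = 160584762.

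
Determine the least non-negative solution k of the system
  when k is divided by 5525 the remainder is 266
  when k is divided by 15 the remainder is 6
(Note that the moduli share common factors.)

11316

gcd(5525, 15) = 5 and 5 | (6 − 266), so the pair is consistent; merging gives k ≡ 11316 (mod 16575), where 16575 = lcm(5525, 15).
The solution is unique modulo lcm(5525, 15) = 16575.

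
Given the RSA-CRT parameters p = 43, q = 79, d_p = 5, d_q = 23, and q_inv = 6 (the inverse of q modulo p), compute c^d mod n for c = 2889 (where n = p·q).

m₁ = c^(d_p) mod p: c ≡ 8 (mod 43), and 8^5 mod 43 = 2.
m₂ = c^(d_q) mod q: c ≡ 45 (mod 79), and 45^23 mod 79 = 11.
h = q_inv·(m₁ − m₂) mod p = 6·(2 − 11) mod 43 = 32.
m = m₂ + h·q = 11 + 32·79 = 2539.

2539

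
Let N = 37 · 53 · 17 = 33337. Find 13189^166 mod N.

Mod 37: 13189 ≡ 17; by Fermat, exponent reduces to 166 mod 36 = 22; 17^22 ≡ 25 (mod 37).
Mod 53: 13189 ≡ 45; by Fermat, exponent reduces to 166 mod 52 = 10; 45^10 ≡ 37 (mod 53).
Mod 17: 13189 ≡ 14; by Fermat, exponent reduces to 166 mod 16 = 6; 14^6 ≡ 15 (mod 17).
Combine by CRT: x ≡ 25 (mod 37), x ≡ 37 (mod 53), x ≡ 15 (mod 17) ⇒ x ≡ 21078 (mod 33337).

21078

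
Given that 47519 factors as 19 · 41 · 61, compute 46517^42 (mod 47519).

26892

Mod 19: 46517 ≡ 5; by Fermat, exponent reduces to 42 mod 18 = 6; 5^6 ≡ 7 (mod 19).
Mod 41: 46517 ≡ 23; by Fermat, exponent reduces to 42 mod 40 = 2; 23^2 ≡ 37 (mod 41).
Mod 61: 46517 ≡ 35; 35^42 ≡ 52 (mod 61).
Combine by CRT: x ≡ 7 (mod 19), x ≡ 37 (mod 41), x ≡ 52 (mod 61) ⇒ x ≡ 26892 (mod 47519).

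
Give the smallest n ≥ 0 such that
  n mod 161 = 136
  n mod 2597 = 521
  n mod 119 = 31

gcd(161, 2597) = 7 and 7 | (521 − 136), so the pair is consistent; merging gives n ≡ 52461 (mod 59731), where 59731 = lcm(161, 2597).
gcd(59731, 119) = 7 and 7 | (31 − 52461), so the pair is consistent; merging gives n ≡ 649771 (mod 1015427), where 1015427 = lcm(59731, 119).
The solution is unique modulo lcm(161, 2597, 119) = 1015427.

649771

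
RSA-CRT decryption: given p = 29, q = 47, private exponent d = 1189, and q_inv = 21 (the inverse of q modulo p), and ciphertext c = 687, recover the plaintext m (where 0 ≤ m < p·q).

509

d_p = d mod (p−1) = 1189 mod 28 = 13; d_q = d mod (q−1) = 39.
m₁ = c^(d_p) mod p: c ≡ 20 (mod 29), and 20^13 mod 29 = 16.
m₂ = c^(d_q) mod q: c ≡ 29 (mod 47), and 29^39 mod 47 = 39.
h = q_inv·(m₁ − m₂) mod p = 21·(16 − 39) mod 29 = 10.
m = m₂ + h·q = 39 + 10·47 = 509.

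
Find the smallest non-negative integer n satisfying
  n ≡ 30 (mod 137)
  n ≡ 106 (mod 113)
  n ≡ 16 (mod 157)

2170384

Combine the congruences pairwise.
From n ≡ 30 (mod 137) write n = 30 + 137t. Substituting into n ≡ 106 (mod 113) gives 137t ≡ 76 (mod 113), and since 24⁻¹ ≡ 33 (mod 113), t ≡ 22. Hence n ≡ 30 + 137·22 = 3044 (mod 15481).
From n ≡ 3044 (mod 15481) write n = 3044 + 15481t. Substituting into n ≡ 16 (mod 157) gives 15481t ≡ 112 (mod 157), and since 95⁻¹ ≡ 119 (mod 157), t ≡ 140. Hence n ≡ 3044 + 15481·140 = 2170384 (mod 2430517).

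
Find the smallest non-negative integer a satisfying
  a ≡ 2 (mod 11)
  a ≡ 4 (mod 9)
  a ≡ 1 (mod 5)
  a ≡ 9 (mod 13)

3181

The moduli are pairwise coprime; N = 11·9·5·13 = 6435.
N/11 = 585; 585 ≡ 2 (mod 11); 2·6 ≡ 1, so inverse 6.
N/9 = 715; 715 ≡ 4 (mod 9); 4·7 ≡ 1, so inverse 7.
N/5 = 1287; 1287 ≡ 2 (mod 5); 2·3 ≡ 1, so inverse 3.
N/13 = 495; 495 ≡ 1 (mod 13), inverse 1.
a ≡ 2·585·6 + 4·715·7 + 1·1287·3 + 9·495·1 = 35356.
35356 mod 6435 = 3181.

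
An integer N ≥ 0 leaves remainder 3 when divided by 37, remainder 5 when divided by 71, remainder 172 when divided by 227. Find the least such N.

The moduli are pairwise coprime; M = 37·71·227 = 596329.
M/37 = 16117; 16117 ≡ 22 (mod 37); 22·32 ≡ 1, so inverse 32.
M/71 = 8399; 8399 ≡ 21 (mod 71); 21·44 ≡ 1, so inverse 44.
M/227 = 2627; 2627 ≡ 130 (mod 227); 130·117 ≡ 1, so inverse 117.
N ≡ 3·16117·32 + 5·8399·44 + 172·2627·117 = 56260760.
56260760 mod 596329 = 205834.

205834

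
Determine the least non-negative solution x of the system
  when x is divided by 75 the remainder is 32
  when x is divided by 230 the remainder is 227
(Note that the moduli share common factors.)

1607

Combine the congruences pairwise.
gcd(75, 230) = 5 and 5 | (227 − 32), so the pair is consistent; merging gives x ≡ 1607 (mod 3450), where 3450 = lcm(75, 230).
The solution is unique modulo lcm(75, 230) = 3450.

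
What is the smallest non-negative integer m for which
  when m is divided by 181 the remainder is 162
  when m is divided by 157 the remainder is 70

Combine the congruences pairwise.
From m ≡ 162 (mod 181) write m = 162 + 181t. Substituting into m ≡ 70 (mod 157) gives 181t ≡ 65 (mod 157), and since 24⁻¹ ≡ 72 (mod 157), t ≡ 127. Hence m ≡ 162 + 181·127 = 23149 (mod 28417).

23149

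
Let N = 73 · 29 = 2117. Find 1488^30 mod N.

1995

Mod 73: 1488 ≡ 28; 28^30 ≡ 24 (mod 73).
Mod 29: 1488 ≡ 9; by Fermat, exponent reduces to 30 mod 28 = 2; 9^2 ≡ 23 (mod 29).
Combine by CRT: x ≡ 24 (mod 73), x ≡ 23 (mod 29) ⇒ x ≡ 1995 (mod 2117).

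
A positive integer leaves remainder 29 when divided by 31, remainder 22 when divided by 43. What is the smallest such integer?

Combine the congruences pairwise.
From k ≡ 29 (mod 31) write k = 29 + 31t. Substituting into k ≡ 22 (mod 43) gives 31t ≡ 36 (mod 43), and since 31⁻¹ ≡ 25 (mod 43), t ≡ 40. Hence k ≡ 29 + 31·40 = 1269 (mod 1333).

1269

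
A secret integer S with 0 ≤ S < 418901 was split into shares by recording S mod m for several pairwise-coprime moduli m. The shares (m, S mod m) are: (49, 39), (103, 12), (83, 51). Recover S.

The moduli are pairwise coprime; N = 49·103·83 = 418901.
N/49 = 8549; 8549 ≡ 23 (mod 49); 23·32 ≡ 1, so inverse 32.
N/103 = 4067; 4067 ≡ 50 (mod 103); 50·68 ≡ 1, so inverse 68.
N/83 = 5047; 5047 ≡ 67 (mod 83); 67·57 ≡ 1, so inverse 57.
S ≡ 39·8549·32 + 12·4067·68 + 51·5047·57 = 28659453.
28659453 mod 418901 = 174185.

174185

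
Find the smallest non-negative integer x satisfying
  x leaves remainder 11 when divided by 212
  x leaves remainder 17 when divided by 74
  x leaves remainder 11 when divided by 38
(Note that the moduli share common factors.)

84599

gcd(212, 74) = 2 and 2 | (17 − 11), so the pair is consistent; merging gives x ≡ 6159 (mod 7844), where 7844 = lcm(212, 74).
gcd(7844, 38) = 2 and 2 | (11 − 6159), so the pair is consistent; merging gives x ≡ 84599 (mod 149036), where 149036 = lcm(7844, 38).
The solution is unique modulo lcm(212, 74, 38) = 149036.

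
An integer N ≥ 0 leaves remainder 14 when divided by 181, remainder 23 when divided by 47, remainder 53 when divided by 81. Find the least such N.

Combine the congruences pairwise.
From N ≡ 14 (mod 181) write N = 14 + 181t. Substituting into N ≡ 23 (mod 47) gives 181t ≡ 9 (mod 47), and since 40⁻¹ ≡ 20 (mod 47), t ≡ 39. Hence N ≡ 14 + 181·39 = 7073 (mod 8507).
From N ≡ 7073 (mod 8507) write N = 7073 + 8507t. Substituting into N ≡ 53 (mod 81) gives 8507t ≡ 27 (mod 81), and since 2⁻¹ ≡ 41 (mod 81), t ≡ 54. Hence N ≡ 7073 + 8507·54 = 466451 (mod 689067).

466451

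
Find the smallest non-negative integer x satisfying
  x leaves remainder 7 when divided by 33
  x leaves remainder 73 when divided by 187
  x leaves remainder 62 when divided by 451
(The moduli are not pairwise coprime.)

2317

gcd(33, 187) = 11 and 11 | (73 − 7), so the pair is consistent; merging gives x ≡ 73 (mod 561), where 561 = lcm(33, 187).
gcd(561, 451) = 11 and 11 | (62 − 73), so the pair is consistent; merging gives x ≡ 2317 (mod 23001), where 23001 = lcm(561, 451).
The solution is unique modulo lcm(33, 187, 451) = 23001.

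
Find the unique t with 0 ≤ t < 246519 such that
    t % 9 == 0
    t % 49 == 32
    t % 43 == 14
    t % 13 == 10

Combine the congruences pairwise.
From t ≡ 0 (mod 9) write t = 0 + 9s. Substituting into t ≡ 32 (mod 49) gives 9s ≡ 32 (mod 49), and since 9⁻¹ ≡ 11 (mod 49), s ≡ 9. Hence t ≡ 0 + 9·9 = 81 (mod 441).
From t ≡ 81 (mod 441) write t = 81 + 441s. Substituting into t ≡ 14 (mod 43) gives 441s ≡ 19 (mod 43), and since 11⁻¹ ≡ 4 (mod 43), s ≡ 33. Hence t ≡ 81 + 441·33 = 14634 (mod 18963).
From t ≡ 14634 (mod 18963) write t = 14634 + 18963s. Substituting into t ≡ 10 (mod 13) gives 18963s ≡ 1 (mod 13), and since 9⁻¹ ≡ 3 (mod 13), s ≡ 3. Hence t ≡ 14634 + 18963·3 = 71523 (mod 246519).

71523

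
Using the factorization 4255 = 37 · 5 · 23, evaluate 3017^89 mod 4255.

Mod 37: 3017 ≡ 20; by Fermat, exponent reduces to 89 mod 36 = 17; 20^17 ≡ 24 (mod 37).
Mod 5: 3017 ≡ 2; by Fermat, exponent reduces to 89 mod 4 = 1; 2^1 ≡ 2 (mod 5).
Mod 23: 3017 ≡ 4; by Fermat, exponent reduces to 89 mod 22 = 1; 4^1 ≡ 4 (mod 23).
Combine by CRT: x ≡ 24 (mod 37), x ≡ 2 (mod 5), x ≡ 4 (mod 23) ⇒ x ≡ 3132 (mod 4255).

3132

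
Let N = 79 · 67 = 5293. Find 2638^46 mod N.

2300

Mod 79: 2638 ≡ 31; 31^46 ≡ 9 (mod 79).
Mod 67: 2638 ≡ 25; 25^46 ≡ 22 (mod 67).
Combine by CRT: x ≡ 9 (mod 79), x ≡ 22 (mod 67) ⇒ x ≡ 2300 (mod 5293).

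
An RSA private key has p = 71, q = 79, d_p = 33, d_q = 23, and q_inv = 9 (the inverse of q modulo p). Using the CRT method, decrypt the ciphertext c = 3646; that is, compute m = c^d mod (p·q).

3626

m₁ = c^(d_p) mod p: c ≡ 25 (mod 71), and 25^33 mod 71 = 5.
m₂ = c^(d_q) mod q: c ≡ 12 (mod 79), and 12^23 mod 79 = 71.
h = q_inv·(m₁ − m₂) mod p = 9·(5 − 71) mod 71 = 45.
m = m₂ + h·q = 71 + 45·79 = 3626.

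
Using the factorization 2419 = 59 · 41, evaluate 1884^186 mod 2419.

802

Mod 59: 1884 ≡ 55; by Fermat, exponent reduces to 186 mod 58 = 12; 55^12 ≡ 35 (mod 59).
Mod 41: 1884 ≡ 39; by Fermat, exponent reduces to 186 mod 40 = 26; 39^26 ≡ 23 (mod 41).
Combine by CRT: x ≡ 35 (mod 59), x ≡ 23 (mod 41) ⇒ x ≡ 802 (mod 2419).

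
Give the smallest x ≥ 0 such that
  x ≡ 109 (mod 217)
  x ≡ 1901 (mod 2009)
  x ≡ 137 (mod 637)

gcd(217, 2009) = 7 and 7 | (1901 − 109), so the pair is consistent; merging gives x ≡ 62171 (mod 62279), where 62279 = lcm(217, 2009).
gcd(62279, 637) = 49 and 49 | (137 − 62171), so the pair is consistent; merging gives x ≡ 435845 (mod 809627), where 809627 = lcm(62279, 637).
The solution is unique modulo lcm(217, 2009, 637) = 809627.

435845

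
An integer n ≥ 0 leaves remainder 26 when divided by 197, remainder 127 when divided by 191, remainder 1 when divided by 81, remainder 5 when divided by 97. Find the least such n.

144672886

From n ≡ 26 (mod 197) write n = 26 + 197t. Substituting into n ≡ 127 (mod 191) gives 197t ≡ 101 (mod 191), and since 6⁻¹ ≡ 32 (mod 191), t ≡ 176. Hence n ≡ 26 + 197·176 = 34698 (mod 37627).
From n ≡ 34698 (mod 37627) write n = 34698 + 37627t. Substituting into n ≡ 1 (mod 81) gives 37627t ≡ 52 (mod 81), and since 43⁻¹ ≡ 49 (mod 81), t ≡ 37. Hence n ≡ 34698 + 37627·37 = 1426897 (mod 3047787).
From n ≡ 1426897 (mod 3047787) write n = 1426897 + 3047787t. Substituting into n ≡ 5 (mod 97) gives 3047787t ≡ 75 (mod 97), and since 47⁻¹ ≡ 64 (mod 97), t ≡ 47. Hence n ≡ 1426897 + 3047787·47 = 144672886 (mod 295635339).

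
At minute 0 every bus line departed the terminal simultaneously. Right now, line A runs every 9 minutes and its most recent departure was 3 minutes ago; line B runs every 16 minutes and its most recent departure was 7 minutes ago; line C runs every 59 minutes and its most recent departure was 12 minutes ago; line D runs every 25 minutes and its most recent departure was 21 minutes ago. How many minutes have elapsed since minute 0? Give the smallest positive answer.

47271

The moduli are pairwise coprime; N = 9·16·59·25 = 212400.
N/9 = 23600; 23600 ≡ 2 (mod 9); 2·5 ≡ 1, so inverse 5.
N/16 = 13275; 13275 ≡ 11 (mod 16); 11·3 ≡ 1, so inverse 3.
N/59 = 3600; 3600 ≡ 1 (mod 59), inverse 1.
N/25 = 8496; 8496 ≡ 21 (mod 25); 21·6 ≡ 1, so inverse 6.
t ≡ 3·23600·5 + 7·13275·3 + 12·3600·1 + 21·8496·6 = 1746471.
1746471 mod 212400 = 47271.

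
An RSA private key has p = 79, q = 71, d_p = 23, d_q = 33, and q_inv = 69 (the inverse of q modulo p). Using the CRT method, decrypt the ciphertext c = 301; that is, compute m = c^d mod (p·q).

2783

m₁ = c^(d_p) mod p: c ≡ 64 (mod 79), and 64^23 mod 79 = 18.
m₂ = c^(d_q) mod q: c ≡ 17 (mod 71), and 17^33 mod 71 = 14.
h = q_inv·(m₁ − m₂) mod p = 69·(18 − 14) mod 79 = 39.
m = m₂ + h·q = 14 + 39·71 = 2783.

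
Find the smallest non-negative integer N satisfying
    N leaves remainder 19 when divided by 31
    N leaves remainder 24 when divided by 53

From N ≡ 19 (mod 31) write N = 19 + 31t. Substituting into N ≡ 24 (mod 53) gives 31t ≡ 5 (mod 53), and since 31⁻¹ ≡ 12 (mod 53), t ≡ 7. Hence N ≡ 19 + 31·7 = 236 (mod 1643).

236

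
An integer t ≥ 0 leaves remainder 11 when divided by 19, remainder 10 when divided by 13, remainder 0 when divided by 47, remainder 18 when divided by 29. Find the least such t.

The moduli are pairwise coprime; N = 19·13·47·29 = 336661.
N/19 = 17719; 17719 ≡ 11 (mod 19); 11·7 ≡ 1, so inverse 7.
N/13 = 25897; 25897 ≡ 1 (mod 13), inverse 1.
N/47 = 7163; 7163 ≡ 19 (mod 47); 19·5 ≡ 1, so inverse 5.
N/29 = 11609; 11609 ≡ 9 (mod 29); 9·13 ≡ 1, so inverse 13.
t ≡ 11·17719·7 + 10·25897·1 + 0·7163·5 + 18·11609·13 = 4339839.
4339839 mod 336661 = 299907.

299907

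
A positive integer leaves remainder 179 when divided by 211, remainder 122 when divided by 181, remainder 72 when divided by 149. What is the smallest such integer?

2974857

The moduli are pairwise coprime; N = 211·181·149 = 5690459.
N/211 = 26969; 26969 ≡ 172 (mod 211); 172·119 ≡ 1, so inverse 119.
N/181 = 31439; 31439 ≡ 126 (mod 181); 126·102 ≡ 1, so inverse 102.
N/149 = 38191; 38191 ≡ 47 (mod 149); 47·130 ≡ 1, so inverse 130.
t ≡ 179·26969·119 + 122·31439·102 + 72·38191·130 = 1323161345.
1323161345 mod 5690459 = 2974857.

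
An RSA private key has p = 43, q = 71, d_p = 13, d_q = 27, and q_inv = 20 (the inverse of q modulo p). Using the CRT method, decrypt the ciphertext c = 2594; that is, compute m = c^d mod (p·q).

m₁ = c^(d_p) mod p: c ≡ 14 (mod 43), and 14^13 mod 43 = 25.
m₂ = c^(d_q) mod q: c ≡ 38 (mod 71), and 38^27 mod 71 = 10.
h = q_inv·(m₁ − m₂) mod p = 20·(25 − 10) mod 43 = 42.
m = m₂ + h·q = 10 + 42·71 = 2992.

2992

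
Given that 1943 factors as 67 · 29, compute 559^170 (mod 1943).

Mod 67: 559 ≡ 23; by Fermat, exponent reduces to 170 mod 66 = 38; 23^38 ≡ 55 (mod 67).
Mod 29: 559 ≡ 8; by Fermat, exponent reduces to 170 mod 28 = 2; 8^2 ≡ 6 (mod 29).
Combine by CRT: x ≡ 55 (mod 67), x ≡ 6 (mod 29) ⇒ x ≡ 122 (mod 1943).

122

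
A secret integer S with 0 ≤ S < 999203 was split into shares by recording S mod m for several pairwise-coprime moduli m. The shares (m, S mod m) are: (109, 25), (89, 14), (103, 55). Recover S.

The moduli are pairwise coprime; N = 109·89·103 = 999203.
N/109 = 9167; 9167 ≡ 11 (mod 109); 11·10 ≡ 1, so inverse 10.
N/89 = 11227; 11227 ≡ 13 (mod 89); 13·48 ≡ 1, so inverse 48.
N/103 = 9701; 9701 ≡ 19 (mod 103); 19·38 ≡ 1, so inverse 38.
S ≡ 25·9167·10 + 14·11227·48 + 55·9701·38 = 30111384.
30111384 mod 999203 = 135294.

135294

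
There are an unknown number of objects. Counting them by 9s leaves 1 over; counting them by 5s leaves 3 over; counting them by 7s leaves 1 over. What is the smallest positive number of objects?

253

Combine the congruences pairwise.
From N ≡ 1 (mod 9) write N = 1 + 9t. Substituting into N ≡ 3 (mod 5) gives 9t ≡ 2 (mod 5), and since 4⁻¹ ≡ 4 (mod 5), t ≡ 3. Hence N ≡ 1 + 9·3 = 28 (mod 45).
From N ≡ 28 (mod 45) write N = 28 + 45t. Substituting into N ≡ 1 (mod 7) gives 45t ≡ 1 (mod 7), and since 3⁻¹ ≡ 5 (mod 7), t ≡ 5. Hence N ≡ 28 + 45·5 = 253 (mod 315).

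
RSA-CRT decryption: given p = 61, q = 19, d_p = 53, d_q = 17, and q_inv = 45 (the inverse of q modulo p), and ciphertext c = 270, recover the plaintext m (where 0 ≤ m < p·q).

689

m₁ = c^(d_p) mod p: c ≡ 26 (mod 61), and 26^53 mod 61 = 18.
m₂ = c^(d_q) mod q: c ≡ 4 (mod 19), and 4^17 mod 19 = 5.
h = q_inv·(m₁ − m₂) mod p = 45·(18 − 5) mod 61 = 36.
m = m₂ + h·q = 5 + 36·19 = 689.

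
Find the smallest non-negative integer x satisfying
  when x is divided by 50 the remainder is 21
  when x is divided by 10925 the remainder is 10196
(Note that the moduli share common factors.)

21121

gcd(50, 10925) = 25 and 25 | (10196 − 21), so the pair is consistent; merging gives x ≡ 21121 (mod 21850), where 21850 = lcm(50, 10925).
The solution is unique modulo lcm(50, 10925) = 21850.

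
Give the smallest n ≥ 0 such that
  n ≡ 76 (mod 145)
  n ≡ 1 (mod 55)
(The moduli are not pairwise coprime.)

221

gcd(145, 55) = 5 and 5 | (1 − 76), so the pair is consistent; merging gives n ≡ 221 (mod 1595), where 1595 = lcm(145, 55).
The solution is unique modulo lcm(145, 55) = 1595.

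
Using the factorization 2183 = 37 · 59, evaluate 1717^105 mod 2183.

Mod 37: 1717 ≡ 15; by Fermat, exponent reduces to 105 mod 36 = 33; 15^33 ≡ 14 (mod 37).
Mod 59: 1717 ≡ 6; by Fermat, exponent reduces to 105 mod 58 = 47; 6^47 ≡ 14 (mod 59).
Combine by CRT: x ≡ 14 (mod 37), x ≡ 14 (mod 59) ⇒ x ≡ 14 (mod 2183).

14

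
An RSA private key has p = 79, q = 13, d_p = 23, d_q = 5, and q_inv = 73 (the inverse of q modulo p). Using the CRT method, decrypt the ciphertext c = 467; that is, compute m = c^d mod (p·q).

194

m₁ = c^(d_p) mod p: c ≡ 72 (mod 79), and 72^23 mod 79 = 36.
m₂ = c^(d_q) mod q: c ≡ 12 (mod 13), and 12^5 mod 13 = 12.
h = q_inv·(m₁ − m₂) mod p = 73·(36 − 12) mod 79 = 14.
m = m₂ + h·q = 12 + 14·13 = 194.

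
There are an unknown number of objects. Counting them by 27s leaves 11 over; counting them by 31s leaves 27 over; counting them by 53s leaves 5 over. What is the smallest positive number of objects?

The moduli are pairwise coprime; M = 27·31·53 = 44361.
M/27 = 1643; 1643 ≡ 23 (mod 27); 23·20 ≡ 1, so inverse 20.
M/31 = 1431; 1431 ≡ 5 (mod 31); 5·25 ≡ 1, so inverse 25.
M/53 = 837; 837 ≡ 42 (mod 53); 42·24 ≡ 1, so inverse 24.
N ≡ 11·1643·20 + 27·1431·25 + 5·837·24 = 1427825.
1427825 mod 44361 = 8273.

8273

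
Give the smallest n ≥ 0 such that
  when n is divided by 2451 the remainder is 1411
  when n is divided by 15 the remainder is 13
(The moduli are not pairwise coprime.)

Combine the congruences pairwise.
gcd(2451, 15) = 3 and 3 | (13 − 1411), so the pair is consistent; merging gives n ≡ 6313 (mod 12255), where 12255 = lcm(2451, 15).
The solution is unique modulo lcm(2451, 15) = 12255.

6313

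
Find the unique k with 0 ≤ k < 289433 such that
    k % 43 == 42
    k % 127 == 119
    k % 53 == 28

From k ≡ 42 (mod 43) write k = 42 + 43t. Substituting into k ≡ 119 (mod 127) gives 43t ≡ 77 (mod 127), and since 43⁻¹ ≡ 65 (mod 127), t ≡ 52. Hence k ≡ 42 + 43·52 = 2278 (mod 5461).
From k ≡ 2278 (mod 5461) write k = 2278 + 5461t. Substituting into k ≡ 28 (mod 53) gives 5461t ≡ 29 (mod 53), and since 2⁻¹ ≡ 27 (mod 53), t ≡ 41. Hence k ≡ 2278 + 5461·41 = 226179 (mod 289433).

226179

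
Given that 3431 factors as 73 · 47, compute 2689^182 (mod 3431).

Mod 73: 2689 ≡ 61; by Fermat, exponent reduces to 182 mod 72 = 38; 61^38 ≡ 71 (mod 73).
Mod 47: 2689 ≡ 10; by Fermat, exponent reduces to 182 mod 46 = 44; 10^44 ≡ 8 (mod 47).
Combine by CRT: x ≡ 71 (mod 73), x ≡ 8 (mod 47) ⇒ x ≡ 290 (mod 3431).

290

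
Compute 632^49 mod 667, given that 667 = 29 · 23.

Mod 29: 632 ≡ 23; by Fermat, exponent reduces to 49 mod 28 = 21; 23^21 ≡ 1 (mod 29).
Mod 23: 632 ≡ 11; by Fermat, exponent reduces to 49 mod 22 = 5; 11^5 ≡ 5 (mod 23).
Combine by CRT: x ≡ 1 (mod 29), x ≡ 5 (mod 23) ⇒ x ≡ 465 (mod 667).

465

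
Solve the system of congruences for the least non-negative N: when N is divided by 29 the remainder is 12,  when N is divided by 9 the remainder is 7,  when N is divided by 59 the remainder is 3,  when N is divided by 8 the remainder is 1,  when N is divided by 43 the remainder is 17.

4088113

Combine the congruences pairwise.
From N ≡ 12 (mod 29) write N = 12 + 29t. Substituting into N ≡ 7 (mod 9) gives 29t ≡ 4 (mod 9), and since 2⁻¹ ≡ 5 (mod 9), t ≡ 2. Hence N ≡ 12 + 29·2 = 70 (mod 261).
From N ≡ 70 (mod 261) write N = 70 + 261t. Substituting into N ≡ 3 (mod 59) gives 261t ≡ 51 (mod 59), and since 25⁻¹ ≡ 26 (mod 59), t ≡ 28. Hence N ≡ 70 + 261·28 = 7378 (mod 15399).
From N ≡ 7378 (mod 15399) write N = 7378 + 15399t. Substituting into N ≡ 1 (mod 8) gives 15399t ≡ 7 (mod 8), and since 7⁻¹ ≡ 7 (mod 8), t ≡ 1. Hence N ≡ 7378 + 15399·1 = 22777 (mod 123192).
From N ≡ 22777 (mod 123192) write N = 22777 + 123192t. Substituting into N ≡ 17 (mod 43) gives 123192t ≡ 30 (mod 43), and since 40⁻¹ ≡ 14 (mod 43), t ≡ 33. Hence N ≡ 22777 + 123192·33 = 4088113 (mod 5297256).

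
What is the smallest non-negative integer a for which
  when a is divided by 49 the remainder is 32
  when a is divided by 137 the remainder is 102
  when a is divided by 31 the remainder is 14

101756

The moduli are pairwise coprime; N = 49·137·31 = 208103.
N/49 = 4247; 4247 ≡ 33 (mod 49); 33·3 ≡ 1, so inverse 3.
N/137 = 1519; 1519 ≡ 12 (mod 137); 12·80 ≡ 1, so inverse 80.
N/31 = 6713; 6713 ≡ 17 (mod 31); 17·11 ≡ 1, so inverse 11.
a ≡ 32·4247·3 + 102·1519·80 + 14·6713·11 = 13836554.
13836554 mod 208103 = 101756.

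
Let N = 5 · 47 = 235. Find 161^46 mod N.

Mod 5: 161 ≡ 1; by Fermat, exponent reduces to 46 mod 4 = 2; 1^2 ≡ 1 (mod 5).
Mod 47: 161 ≡ 20; since 46 | 46, by Fermat 20^46 ≡ 1 (mod 47).
Combine by CRT: x ≡ 1 (mod 5), x ≡ 1 (mod 47) ⇒ x ≡ 1 (mod 235).

1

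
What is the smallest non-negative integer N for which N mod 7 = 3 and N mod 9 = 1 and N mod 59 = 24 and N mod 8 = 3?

The moduli are pairwise coprime; M = 7·9·59·8 = 29736.
M/7 = 4248; 4248 ≡ 6 (mod 7); 6·6 ≡ 1, so inverse 6.
M/9 = 3304; 3304 ≡ 1 (mod 9), inverse 1.
M/59 = 504; 504 ≡ 32 (mod 59); 32·24 ≡ 1, so inverse 24.
M/8 = 3717; 3717 ≡ 5 (mod 8); 5·5 ≡ 1, so inverse 5.
N ≡ 3·4248·6 + 1·3304·1 + 24·504·24 + 3·3717·5 = 425827.
425827 mod 29736 = 9523.

9523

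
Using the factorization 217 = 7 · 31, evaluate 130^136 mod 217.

Mod 7: 130 ≡ 4; by Fermat, exponent reduces to 136 mod 6 = 4; 4^4 ≡ 4 (mod 7).
Mod 31: 130 ≡ 6; by Fermat, exponent reduces to 136 mod 30 = 16; 6^16 ≡ 25 (mod 31).
Combine by CRT: x ≡ 4 (mod 7), x ≡ 25 (mod 31) ⇒ x ≡ 25 (mod 217).

25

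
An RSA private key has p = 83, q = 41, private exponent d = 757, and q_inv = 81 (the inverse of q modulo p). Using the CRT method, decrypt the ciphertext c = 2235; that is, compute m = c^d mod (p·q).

2632

d_p = d mod (p−1) = 757 mod 82 = 19; d_q = d mod (q−1) = 37.
m₁ = c^(d_p) mod p: c ≡ 77 (mod 83), and 77^19 mod 83 = 59.
m₂ = c^(d_q) mod q: c ≡ 21 (mod 41), and 21^37 mod 41 = 8.
h = q_inv·(m₁ − m₂) mod p = 81·(59 − 8) mod 83 = 64.
m = m₂ + h·q = 8 + 64·41 = 2632.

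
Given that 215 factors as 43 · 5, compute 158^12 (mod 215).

Mod 43: 158 ≡ 29; 29^12 ≡ 11 (mod 43).
Mod 5: 158 ≡ 3; since 4 | 12, by Fermat 3^12 ≡ 1 (mod 5).
Combine by CRT: x ≡ 11 (mod 43), x ≡ 1 (mod 5) ⇒ x ≡ 11 (mod 215).

11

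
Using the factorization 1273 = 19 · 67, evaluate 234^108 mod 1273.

818

Mod 19: 234 ≡ 6; since 18 | 108, by Fermat 6^108 ≡ 1 (mod 19).
Mod 67: 234 ≡ 33; by Fermat, exponent reduces to 108 mod 66 = 42; 33^42 ≡ 14 (mod 67).
Combine by CRT: x ≡ 1 (mod 19), x ≡ 14 (mod 67) ⇒ x ≡ 818 (mod 1273).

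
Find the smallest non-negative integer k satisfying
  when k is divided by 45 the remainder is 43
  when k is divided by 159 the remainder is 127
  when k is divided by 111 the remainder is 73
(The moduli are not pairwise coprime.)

Combine the congruences pairwise.
gcd(45, 159) = 3 and 3 | (127 − 43), so the pair is consistent; merging gives k ≡ 763 (mod 2385), where 2385 = lcm(45, 159).
gcd(2385, 111) = 3 and 3 | (73 − 763), so the pair is consistent; merging gives k ≡ 38923 (mod 88245), where 88245 = lcm(2385, 111).
The solution is unique modulo lcm(45, 159, 111) = 88245.

38923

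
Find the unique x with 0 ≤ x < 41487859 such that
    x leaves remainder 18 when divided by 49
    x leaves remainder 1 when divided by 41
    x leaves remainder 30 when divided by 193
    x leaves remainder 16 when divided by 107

Combine the congruences pairwise.
From x ≡ 18 (mod 49) write x = 18 + 49t. Substituting into x ≡ 1 (mod 41) gives 49t ≡ 24 (mod 41), and since 8⁻¹ ≡ 36 (mod 41), t ≡ 3. Hence x ≡ 18 + 49·3 = 165 (mod 2009).
From x ≡ 165 (mod 2009) write x = 165 + 2009t. Substituting into x ≡ 30 (mod 193) gives 2009t ≡ 58 (mod 193), and since 79⁻¹ ≡ 22 (mod 193), t ≡ 118. Hence x ≡ 165 + 2009·118 = 237227 (mod 387737).
From x ≡ 237227 (mod 387737) write x = 237227 + 387737t. Substituting into x ≡ 16 (mod 107) gives 387737t ≡ 8 (mod 107), and since 76⁻¹ ≡ 69 (mod 107), t ≡ 17. Hence x ≡ 237227 + 387737·17 = 6828756 (mod 41487859).

6828756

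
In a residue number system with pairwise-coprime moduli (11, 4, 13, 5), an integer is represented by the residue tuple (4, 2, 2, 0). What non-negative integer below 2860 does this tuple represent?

Combine the congruences pairwise.
From x ≡ 4 (mod 11) write x = 4 + 11t. Substituting into x ≡ 2 (mod 4) gives 11t ≡ 2 (mod 4), and since 3⁻¹ ≡ 3 (mod 4), t ≡ 2. Hence x ≡ 4 + 11·2 = 26 (mod 44).
From x ≡ 26 (mod 44) write x = 26 + 44t. Substituting into x ≡ 2 (mod 13) gives 44t ≡ 2 (mod 13), and since 5⁻¹ ≡ 8 (mod 13), t ≡ 3. Hence x ≡ 26 + 44·3 = 158 (mod 572).
From x ≡ 158 (mod 572) write x = 158 + 572t. Substituting into x ≡ 0 (mod 5) gives 572t ≡ 2 (mod 5), and since 2⁻¹ ≡ 3 (mod 5), t ≡ 1. Hence x ≡ 158 + 572·1 = 730 (mod 2860).

730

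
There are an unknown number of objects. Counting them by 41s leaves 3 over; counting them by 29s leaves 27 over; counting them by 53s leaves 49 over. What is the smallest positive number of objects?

The moduli are pairwise coprime; M = 41·29·53 = 63017.
M/41 = 1537; 1537 ≡ 20 (mod 41); 20·39 ≡ 1, so inverse 39.
M/29 = 2173; 2173 ≡ 27 (mod 29); 27·14 ≡ 1, so inverse 14.
M/53 = 1189; 1189 ≡ 23 (mod 53); 23·30 ≡ 1, so inverse 30.
N ≡ 3·1537·39 + 27·2173·14 + 49·1189·30 = 2749053.
2749053 mod 63017 = 39322.

39322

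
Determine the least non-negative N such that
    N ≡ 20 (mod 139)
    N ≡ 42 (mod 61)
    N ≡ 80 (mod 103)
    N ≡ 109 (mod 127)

The moduli are pairwise coprime; M = 139·61·103·127 = 110913799.
M/139 = 797941; 797941 ≡ 81 (mod 139); 81·127 ≡ 1, so inverse 127.
M/61 = 1818259; 1818259 ≡ 32 (mod 61); 32·21 ≡ 1, so inverse 21.
M/103 = 1076833; 1076833 ≡ 71 (mod 103); 71·74 ≡ 1, so inverse 74.
M/127 = 873337; 873337 ≡ 85 (mod 127); 85·3 ≡ 1, so inverse 3.
N ≡ 20·797941·127 + 42·1818259·21 + 80·1076833·74 + 109·873337·3 = 10290907137.
10290907137 mod 110913799 = 86837629.

86837629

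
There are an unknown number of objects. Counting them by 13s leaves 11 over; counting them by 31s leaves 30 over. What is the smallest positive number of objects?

Combine the congruences pairwise.
From N ≡ 11 (mod 13) write N = 11 + 13t. Substituting into N ≡ 30 (mod 31) gives 13t ≡ 19 (mod 31), and since 13⁻¹ ≡ 12 (mod 31), t ≡ 11. Hence N ≡ 11 + 13·11 = 154 (mod 403).

154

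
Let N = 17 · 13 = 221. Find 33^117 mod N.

Mod 17: 33 ≡ 16; by Fermat, exponent reduces to 117 mod 16 = 5; 16^5 ≡ 16 (mod 17).
Mod 13: 33 ≡ 7; by Fermat, exponent reduces to 117 mod 12 = 9; 7^9 ≡ 8 (mod 13).
Combine by CRT: x ≡ 16 (mod 17), x ≡ 8 (mod 13) ⇒ x ≡ 203 (mod 221).

203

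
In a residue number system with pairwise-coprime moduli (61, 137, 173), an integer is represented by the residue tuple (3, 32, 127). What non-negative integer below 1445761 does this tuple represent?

525701

Combine the congruences pairwise.
From x ≡ 3 (mod 61) write x = 3 + 61t. Substituting into x ≡ 32 (mod 137) gives 61t ≡ 29 (mod 137), and since 61⁻¹ ≡ 9 (mod 137), t ≡ 124. Hence x ≡ 3 + 61·124 = 7567 (mod 8357).
From x ≡ 7567 (mod 8357) write x = 7567 + 8357t. Substituting into x ≡ 127 (mod 173) gives 8357t ≡ 172 (mod 173), and since 53⁻¹ ≡ 111 (mod 173), t ≡ 62. Hence x ≡ 7567 + 8357·62 = 525701 (mod 1445761).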